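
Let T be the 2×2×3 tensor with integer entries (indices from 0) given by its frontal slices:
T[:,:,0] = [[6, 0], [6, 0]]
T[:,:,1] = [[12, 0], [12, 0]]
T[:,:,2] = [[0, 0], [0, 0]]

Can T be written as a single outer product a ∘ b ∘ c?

If T = a ∘ b ∘ c then every fibre of T is a multiple of the corresponding factor, so read the factors off the fibres through the nonzero entry T[0,0,0] = 6.
The mode-1 fibre T[:,0,0] = [6, 6] gives a = [1, 1] (primitive direction); the mode-2 fibre T[0,:,0] = [6, 0] gives b = [1, 0]; then c[k] = T[0,0,k] / (a[0]·b[0]) = [6, 12, 0] / 1 = [6, 12, 0].
Expanding [1, 1] ∘ [1, 0] ∘ [6, 12, 0] reproduces all 12 entries of T, so T = [1, 1] ∘ [1, 0] ∘ [6, 12, 0] and rank(T) ≤ 1.
Equivalently every frontal slice T[:,:,k] is c[k] times the rank-1 matrix [1, 1] ∘ [1, 0]. So T has rank 1 (it is nonzero).

Yes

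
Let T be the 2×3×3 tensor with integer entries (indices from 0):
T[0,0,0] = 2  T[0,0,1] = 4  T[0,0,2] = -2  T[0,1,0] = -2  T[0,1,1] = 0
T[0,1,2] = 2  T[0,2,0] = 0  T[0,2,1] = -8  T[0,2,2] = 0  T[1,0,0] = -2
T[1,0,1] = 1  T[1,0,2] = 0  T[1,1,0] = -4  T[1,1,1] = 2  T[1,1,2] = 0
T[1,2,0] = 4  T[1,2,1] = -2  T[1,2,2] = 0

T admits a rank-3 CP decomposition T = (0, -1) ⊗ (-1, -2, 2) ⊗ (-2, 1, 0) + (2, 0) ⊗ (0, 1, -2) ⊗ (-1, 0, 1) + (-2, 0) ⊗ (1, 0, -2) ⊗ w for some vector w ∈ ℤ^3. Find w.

w = (-1, -2, 1)

Subtract the known terms from T to get the rank-1 residual R = (-2, 0) ⊗ (1, 0, -2) ⊗ w, so R[i,j,k] = a[i]·b[j]·w[k]. Pick indices with nonzero a[0]·b[0] = (-2)·(1) = -2. Only the fibre through (0,0,·) is needed: R[0,0,:] = T[0,0,:] − Σₗ aₗ[0]bₗ[0]cₗ = [2, 4, -2] − (0)·(-1)·(-2, 1, 0) − (2)·(0)·(-1, 0, 1) = [2, 4, -2]. Then w[k] = R[0,0,k] / -2 for each k, giving w = [2, 4, -2] / -2 = (-1, -2, 1).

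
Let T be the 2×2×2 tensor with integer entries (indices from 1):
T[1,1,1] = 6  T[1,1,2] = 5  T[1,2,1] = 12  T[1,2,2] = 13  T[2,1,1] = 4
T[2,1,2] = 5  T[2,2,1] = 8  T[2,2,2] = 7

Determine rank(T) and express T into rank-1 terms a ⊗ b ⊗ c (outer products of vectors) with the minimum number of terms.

Lower bound: the mode-2 unfolding of T (rows indexed by j, columns by (i,k) = (1,1), (1,2), (2,1), (2,2)) is [[6, 5, 4, 5], [12, 13, 8, 7]].
There the 2×2 minor on rows j ∈ {1, 2}, columns (i,k) ∈ {(1,1), (1,2)} is det [[6, 5], [12, 13]] = 18 ≠ 0, so this unfolding has rank ≥ 2; CP rank is at least every unfolding rank, so rank(T) ≥ 2. (Flattening ranks never certify an upper bound on CP rank; for that we must actually write T with 2 rank-1 terms.)
Upper bound — finding two terms. Write S_k = T[:,:,k] for the frontal slices: S₁ = [[6, 12], [4, 8]], S₂ = [[5, 13], [5, 7]].
If T = a₁ ⊗ b₁ ⊗ c₁ + a₂ ⊗ b₂ ⊗ c₂ then each S_k = c₁[k]·a₁b₁ᵀ + c₂[k]·a₂b₂ᵀ. S₁ and S₂ are linearly independent, so a₁b₁ᵀ and a₂b₂ᵀ must span the same plane of matrices: they are the rank-1 matrices of the form x·S₁ + y·S₂.
det(x·S₁ + y·S₂) is −30·xy − 30·y² = (-30)·(y)(x + y), vanishing at (x:y) = (1:0) and (1:-1).
M₁ = S₁ = [[6, 12], [4, 8]] = 2·(3, 2)(1, 2)ᵀ and M₂ = S₁ − S₂ = [[1, -1], [-1, 1]] = (1, -1)(1, -1)ᵀ, so take a₁ = (3, 2), b₁ = (1, 2), a₂ = (1, -1), b₂ = (1, -1).
Each slice is an integer combination of E₁ = a₁b₁ᵀ and E₂ = a₂b₂ᵀ: S₁ = 2·E₁, S₂ = 2·E₁ − E₂; reading off coefficients, c₁ = (2, 2) and c₂ = (0, -1).
Hence T = (3, 2) ⊗ (1, 2) ⊗ (2, 2) + (1, -1) ⊗ (1, -1) ⊗ (0, -1), so rank(T) ≤ 2.
These bounds meet, so rank(T) = 2.
Check entry T[1,2,2] = 13: (3)·(2)·(2) + (1)·(-1)·(-1) = 13.

rank(T) = 2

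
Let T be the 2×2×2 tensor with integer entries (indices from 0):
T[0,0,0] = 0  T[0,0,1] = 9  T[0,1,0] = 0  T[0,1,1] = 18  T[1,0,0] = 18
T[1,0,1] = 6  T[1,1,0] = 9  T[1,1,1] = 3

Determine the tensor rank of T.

2

Lower bound: the mode-3 unfolding of T (rows indexed by k, columns by (i,j) = (0,0), (0,1), (1,0), (1,1)) is [[0, 0, 18, 9], [9, 18, 6, 3]].
There the 2×2 minor on rows k ∈ {0, 1}, columns (i,j) ∈ {(0,0), (1,0)} is det [[0, 18], [9, 6]] = -162 ≠ 0, so this unfolding has rank ≥ 2; CP rank is at least every unfolding rank, so rank(T) ≥ 2. (This is only a lower bound: in general the CP rank may exceed every unfolding rank, so we still need to exhibit 2 rank-1 terms summing to T.)
Upper bound — finding two terms. Write S_k = T[:,:,k] for the frontal slices: S₀ = [[0, 0], [18, 9]], S₁ = [[9, 18], [6, 3]].
If T = a₁ ⊗ b₁ ⊗ c₁ + a₂ ⊗ b₂ ⊗ c₂ then each S_k = c₁[k]·a₁b₁ᵀ + c₂[k]·a₂b₂ᵀ. S₀ and S₁ are linearly independent, so a₁b₁ᵀ and a₂b₂ᵀ must span the same plane of matrices: they are the rank-1 matrices of the form x·S₀ + y·S₁.
det(x·S₀ + y·S₁) is −243·xy − 81·y² = (-81)·(y)(3·x + y), vanishing at (x:y) = (1:0) and (1:-3).
M₁ = S₀ = [[0, 0], [18, 9]] = 9·[0, 1][2, 1]ᵀ and M₂ = S₀ − 3·S₁ = [[-27, -54], [0, 0]] = (-27)·[1, 0][1, 2]ᵀ, so take a₁ = [0, 1], b₁ = [2, 1], a₂ = [1, 0], b₂ = [1, 2].
Each slice is an integer combination of E₁ = a₁b₁ᵀ and E₂ = a₂b₂ᵀ: S₀ = 9·E₁, S₁ = 3·E₁ + 9·E₂; reading off coefficients, c₁ = [9, 3] and c₂ = [0, 9].
Hence T = [0, 1] ⊗ [2, 1] ⊗ [9, 3] + [1, 0] ⊗ [1, 2] ⊗ [0, 9], so rank(T) ≤ 2.
These bounds meet, so rank(T) = 2.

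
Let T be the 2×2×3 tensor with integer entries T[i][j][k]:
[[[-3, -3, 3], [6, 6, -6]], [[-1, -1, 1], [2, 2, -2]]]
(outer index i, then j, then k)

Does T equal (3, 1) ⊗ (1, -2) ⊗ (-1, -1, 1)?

Reconstruct entrywise from the claimed factors. For example, T[0,1,0] = 6 and Σₗ aₗ[0]bₗ[1]cₗ[0] = (3)·(-2)·(-1) = 6; checking all 12 entries, every one matches. The claim holds.

Yes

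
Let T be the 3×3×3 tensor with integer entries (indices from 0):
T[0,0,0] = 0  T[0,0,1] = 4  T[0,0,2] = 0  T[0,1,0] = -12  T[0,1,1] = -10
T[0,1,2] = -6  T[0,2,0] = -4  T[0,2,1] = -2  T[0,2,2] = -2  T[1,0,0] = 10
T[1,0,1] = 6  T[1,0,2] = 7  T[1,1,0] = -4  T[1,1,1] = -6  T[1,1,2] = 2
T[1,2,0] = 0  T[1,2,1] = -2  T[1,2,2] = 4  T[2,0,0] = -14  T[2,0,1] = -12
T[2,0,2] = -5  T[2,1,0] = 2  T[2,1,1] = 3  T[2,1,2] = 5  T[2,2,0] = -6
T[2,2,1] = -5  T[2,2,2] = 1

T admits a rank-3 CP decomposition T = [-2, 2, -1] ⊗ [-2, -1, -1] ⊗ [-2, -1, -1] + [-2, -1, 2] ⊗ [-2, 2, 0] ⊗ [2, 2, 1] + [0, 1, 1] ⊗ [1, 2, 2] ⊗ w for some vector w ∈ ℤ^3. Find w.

Subtract the known terms from T to get the rank-1 residual R = [0, 1, 1] ⊗ [1, 2, 2] ⊗ w, so R[i,j,k] = a[i]·b[j]·w[k]. Pick indices with nonzero a[1]·b[0] = (1)·(1) = 1. Only the fibre through (1,0,·) is needed: R[1,0,:] = T[1,0,:] − Σₗ aₗ[1]bₗ[0]cₗ = [10, 6, 7] − (2)·(-2)·[-2, -1, -1] − (-1)·(-2)·[2, 2, 1] = [-2, -2, 1]. Then w[k] = R[1,0,k] / 1 for each k, giving w = [-2, -2, 1] / 1 = [-2, -2, 1].

w = [-2, -2, 1]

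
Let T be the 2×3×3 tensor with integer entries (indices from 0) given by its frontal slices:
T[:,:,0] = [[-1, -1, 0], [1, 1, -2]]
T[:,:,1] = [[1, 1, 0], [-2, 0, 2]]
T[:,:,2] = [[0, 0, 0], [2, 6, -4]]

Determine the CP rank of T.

Lower bound: in the mode-3 unfolding of T (rows indexed by k, columns by (i,j)) the 3×3 minor on rows k ∈ {0, 1, 2}, columns (i,j) ∈ {(0,0), (1,0), (1,1)} is det [[-1, 1, 1], [1, -2, 0], [0, 2, 6]] = 8 ≠ 0, so that unfolding has rank ≥ 3 and hence rank(T) ≥ 3 (CP rank is at least every unfolding rank, though it can be larger).
Upper bound: T is a sum of 3 rank-1 terms, T = (0, 1) ⊗ (1, -1, 0) ⊗ (0, -1, -2) + (0, 1) ⊗ (1, 1, -1) ⊗ (2, -2, 4) + (1, 1) ⊗ (1, 1, 0) ⊗ (-1, 1, 0) (written with every a and b primitive with positive leading entry and the scale carried by c; CP decompositions are not unique, and this one is verified by expanding entrywise), so rank(T) ≤ 3.
These bounds meet, so rank(T) = 3.

3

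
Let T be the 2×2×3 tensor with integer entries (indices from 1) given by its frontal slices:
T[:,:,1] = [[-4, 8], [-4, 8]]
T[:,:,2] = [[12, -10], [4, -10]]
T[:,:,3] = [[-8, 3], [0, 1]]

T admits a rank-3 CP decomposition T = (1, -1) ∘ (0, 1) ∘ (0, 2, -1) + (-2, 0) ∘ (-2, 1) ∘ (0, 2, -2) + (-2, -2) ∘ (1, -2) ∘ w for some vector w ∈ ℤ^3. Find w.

Subtract the known terms from T to get the rank-1 residual R = (-2, -2) ∘ (1, -2) ∘ w, so R[i,j,k] = a[i]·b[j]·w[k]. Pick indices with nonzero a[1]·b[1] = (-2)·(1) = -2. Only the fibre through (1,1,·) is needed: R[1,1,:] = T[1,1,:] − Σₗ aₗ[1]bₗ[1]cₗ = [-4, 12, -8] − (1)·(0)·(0, 2, -1) − (-2)·(-2)·(0, 2, -2) = [-4, 4, 0]. Then w[k] = R[1,1,k] / -2 for each k, giving w = [-4, 4, 0] / -2 = (2, -2, 0).

w = (2, -2, 0)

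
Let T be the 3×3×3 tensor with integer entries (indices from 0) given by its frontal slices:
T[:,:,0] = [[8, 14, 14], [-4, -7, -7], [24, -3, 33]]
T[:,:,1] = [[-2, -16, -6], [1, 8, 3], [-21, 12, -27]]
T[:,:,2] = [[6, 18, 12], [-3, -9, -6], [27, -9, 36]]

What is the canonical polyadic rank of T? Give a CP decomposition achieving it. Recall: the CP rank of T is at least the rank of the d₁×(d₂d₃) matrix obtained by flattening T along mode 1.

rank(T) = 2

Lower bound: the mode-2 unfolding of T (rows indexed by j, columns by (i,k) = (0,0), (0,1), (0,2), (1,0), (1,1), (1,2), (2,0), (2,1), (2,2)) is [[8, -2, 6, -4, 1, -3, 24, -21, 27], [14, -16, 18, -7, 8, -9, -3, 12, -9], [14, -6, 12, -7, 3, -6, 33, -27, 36]].
There the 2×2 minor on rows j ∈ {0, 1}, columns (i,k) ∈ {(0,0), (0,1)} is det [[8, -2], [14, -16]] = -100 ≠ 0, so this unfolding has rank ≥ 2; CP rank is at least every unfolding rank, so rank(T) ≥ 2. (Flattening ranks never certify an upper bound on CP rank; for that we must actually write T with 2 rank-1 terms.)
Upper bound — finding two terms. Write S_k = T[:,:,k] for the frontal slices: S₀ = [[8, 14, 14], [-4, -7, -7], [24, -3, 33]], S₁ = [[-2, -16, -6], [1, 8, 3], [-21, 12, -27]], S₂ = [[6, 18, 12], [-3, -9, -6], [27, -9, 36]].
If T = a₁ (x) b₁ (x) c₁ + a₂ (x) b₂ (x) c₂ then each S_k = c₁[k]·a₁b₁ᵀ + c₂[k]·a₂b₂ᵀ. S₀ and S₁ are linearly independent, so a₁b₁ᵀ and a₂b₂ᵀ must span the same plane of matrices: they are the rank-1 matrices of the form x·S₀ + y·S₁.
The 2×2 minor of x·S₀ + y·S₁ on rows {0,2}, columns {0,1} is −360·x² + 780·xy − 360·y² = (-60)·(2·x − 3·y)(3·x − 2·y), vanishing at (x:y) = (3:2) and (2:3).
M₁ = 3·S₀ + 2·S₁ = [[20, 10, 30], [-10, -5, -15], [30, 15, 45]] = 5·[2, -1, 3][2, 1, 3]ᵀ and M₂ = 2·S₀ + 3·S₁ = [[10, -20, 10], [-5, 10, -5], [-15, 30, -15]] = 5·[2, -1, -3][1, -2, 1]ᵀ, so take a₁ = [2, -1, 3], b₁ = [2, 1, 3], a₂ = [2, -1, -3], b₂ = [1, -2, 1].
Each slice is an integer combination of E₁ = a₁b₁ᵀ and E₂ = a₂b₂ᵀ: S₀ = 3·E₁ − 2·E₂, S₁ = −2·E₁ + 3·E₂, S₂ = 3·E₁ − 3·E₂; reading off coefficients, c₁ = [3, -2, 3] and c₂ = [-2, 3, -3].
Hence T = [2, -1, 3] (x) [2, 1, 3] (x) [3, -2, 3] + [2, -1, -3] (x) [1, -2, 1] (x) [-2, 3, -3], so rank(T) ≤ 2.
These bounds meet, so rank(T) = 2.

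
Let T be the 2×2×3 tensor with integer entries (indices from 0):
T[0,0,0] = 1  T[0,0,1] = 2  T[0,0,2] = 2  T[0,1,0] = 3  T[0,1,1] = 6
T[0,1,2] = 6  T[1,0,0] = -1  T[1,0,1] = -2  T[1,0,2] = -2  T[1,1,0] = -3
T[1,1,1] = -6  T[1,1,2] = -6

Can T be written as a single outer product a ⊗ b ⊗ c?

Yes

If T = a ⊗ b ⊗ c then every fibre of T is a multiple of the corresponding factor, so read the factors off the fibres through the nonzero entry T[0,0,0] = 1.
The mode-1 fibre T[:,0,0] = [1, -1] gives a = [1, -1] (primitive direction); the mode-2 fibre T[0,:,0] = [1, 3] gives b = [1, 3]; then c[k] = T[0,0,k] / (a[0]·b[0]) = [1, 2, 2] / 1 = [1, 2, 2].
Expanding [1, -1] ⊗ [1, 3] ⊗ [1, 2, 2] reproduces all 12 entries of T, so T = [1, -1] ⊗ [1, 3] ⊗ [1, 2, 2] and rank(T) ≤ 1.
Equivalently every frontal slice T[:,:,k] is c[k] times the rank-1 matrix [1, -1] ⊗ [1, 3]. So T has rank 1 (it is nonzero).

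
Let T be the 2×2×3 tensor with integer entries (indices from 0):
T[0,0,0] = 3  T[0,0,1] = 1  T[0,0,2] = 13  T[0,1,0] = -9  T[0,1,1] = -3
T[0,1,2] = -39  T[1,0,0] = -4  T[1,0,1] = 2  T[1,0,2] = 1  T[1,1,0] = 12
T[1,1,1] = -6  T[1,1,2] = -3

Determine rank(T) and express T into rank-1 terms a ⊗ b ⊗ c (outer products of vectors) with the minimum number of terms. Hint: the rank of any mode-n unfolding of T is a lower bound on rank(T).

rank(T) = 2

Lower bound: the mode-3 unfolding of T (rows indexed by k, columns by (i,j) = (0,0), (0,1), (1,0), (1,1)) is [[3, -9, -4, 12], [1, -3, 2, -6], [13, -39, 1, -3]].
There the 2×2 minor on rows k ∈ {0, 1}, columns (i,j) ∈ {(0,0), (1,0)} is det [[3, -4], [1, 2]] = 10 ≠ 0, so this unfolding has rank ≥ 2; CP rank is at least every unfolding rank, so rank(T) ≥ 2. (This is only a lower bound: in general the CP rank may exceed every unfolding rank, so we still need to exhibit 2 rank-1 terms summing to T.)
Upper bound — finding two terms. Every mode-2 slice of T is a multiple of one matrix: T[:,j,:] = b[j]·M with b = (1, -3) and M = [[3, 1, 13], [-4, 2, 1]] (rows indexed by i, columns by k). So it suffices to write M as a sum of two rank-1 matrices.
Splitting M by its rows (i = 0, 1), M = (1, 0)(3, 1, 13)ᵀ + (0, 1)(-4, 2, 1)ᵀ.
Hence T = (1, 0) ⊗ (1, -3) ⊗ (3, 1, 13) + (0, 1) ⊗ (1, -3) ⊗ (-4, 2, 1), so rank(T) ≤ 2.
These bounds meet, so rank(T) = 2.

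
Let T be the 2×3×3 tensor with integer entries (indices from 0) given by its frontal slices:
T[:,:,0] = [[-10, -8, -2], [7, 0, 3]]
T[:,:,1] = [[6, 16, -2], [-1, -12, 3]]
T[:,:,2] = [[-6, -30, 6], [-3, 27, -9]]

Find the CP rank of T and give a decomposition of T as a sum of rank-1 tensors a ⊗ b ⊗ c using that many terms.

Lower bound: in the mode-3 unfolding of T (rows indexed by k, columns by (i,j)) the 2×2 minor on rows k ∈ {0, 1}, columns (i,j) ∈ {(0,0), (0,1)} is det [[-10, -8], [6, 16]] = -112 ≠ 0, so that unfolding has rank ≥ 2 and hence rank(T) ≥ 2 (CP rank is at least every unfolding rank, though it can be larger).
Upper bound: with S_k = T[:,:,k], the two rank-1 terms a₁b₁ᵀ, a₂b₂ᵀ are the rank-1 members of the pencil x·S₀ + y·S₁.
The 2×2 minor of x·S₀ + y·S₁ on rows {0,1}, columns {0,1} is 56·x² − 56·y² = 56·(x − y)(x + y), vanishing at (x:y) = (1:1) and (1:-1).
M₁ = S₀ + S₁ = [[-4, 8, -4], [6, -12, 6]] = (-2)·(2, -3)(1, -2, 1)ᵀ and M₂ = S₀ − S₁ = [[-16, -24, 0], [8, 12, 0]] = (-4)·(2, -1)(2, 3, 0)ᵀ, so take a₁ = (2, -3), b₁ = (1, -2, 1), a₂ = (2, -1), b₂ = (2, 3, 0).
Each slice is an integer combination of E₁ = a₁b₁ᵀ and E₂ = a₂b₂ᵀ: S₀ = −E₁ − 2·E₂, S₁ = −E₁ + 2·E₂, S₂ = 3·E₁ − 3·E₂; reading off coefficients, c₁ = (-1, -1, 3) and c₂ = (-2, 2, -3).
Hence T = (2, -3) ⊗ (1, -2, 1) ⊗ (-1, -1, 3) + (2, -1) ⊗ (2, 3, 0) ⊗ (-2, 2, -3), so rank(T) ≤ 2.
These bounds meet, so rank(T) = 2.

rank(T) = 2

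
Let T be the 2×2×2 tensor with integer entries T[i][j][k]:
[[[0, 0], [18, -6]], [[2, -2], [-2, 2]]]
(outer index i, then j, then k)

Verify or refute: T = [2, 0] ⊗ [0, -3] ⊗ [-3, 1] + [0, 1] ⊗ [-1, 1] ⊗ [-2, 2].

Reconstruct entrywise from the claimed factors. For example, T[1,0,0] = 2 and Σₗ aₗ[1]bₗ[0]cₗ[0] = (0)·(0)·(-3) + (1)·(-1)·(-2) = 2; checking all 8 entries, every one matches. The claim holds.

Yes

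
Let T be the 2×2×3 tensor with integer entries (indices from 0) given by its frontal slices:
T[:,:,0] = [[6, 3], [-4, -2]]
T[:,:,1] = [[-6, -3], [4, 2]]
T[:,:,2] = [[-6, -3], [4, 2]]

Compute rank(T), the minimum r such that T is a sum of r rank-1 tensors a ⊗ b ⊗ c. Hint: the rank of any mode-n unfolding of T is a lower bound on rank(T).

1

Lower bound: T ≠ 0 (e.g. T[0,0,0] = 6), so rank(T) ≥ 1.
Upper bound: the mode-1 fibre T[:,0,0] = [6, -4] gives a = [3, -2] (primitive direction); the mode-2 fibre T[0,:,0] = [6, 3] gives b = [2, 1]; then c[k] = T[0,0,k] / (a[0]·b[0]) = [6, -6, -6] / 6 = [1, -1, -1].
Expanding [3, -2] ⊗ [2, 1] ⊗ [1, -1, -1] reproduces all 12 entries of T, so T = [3, -2] ⊗ [2, 1] ⊗ [1, -1, -1] and rank(T) ≤ 1.
These bounds meet, so rank(T) = 1.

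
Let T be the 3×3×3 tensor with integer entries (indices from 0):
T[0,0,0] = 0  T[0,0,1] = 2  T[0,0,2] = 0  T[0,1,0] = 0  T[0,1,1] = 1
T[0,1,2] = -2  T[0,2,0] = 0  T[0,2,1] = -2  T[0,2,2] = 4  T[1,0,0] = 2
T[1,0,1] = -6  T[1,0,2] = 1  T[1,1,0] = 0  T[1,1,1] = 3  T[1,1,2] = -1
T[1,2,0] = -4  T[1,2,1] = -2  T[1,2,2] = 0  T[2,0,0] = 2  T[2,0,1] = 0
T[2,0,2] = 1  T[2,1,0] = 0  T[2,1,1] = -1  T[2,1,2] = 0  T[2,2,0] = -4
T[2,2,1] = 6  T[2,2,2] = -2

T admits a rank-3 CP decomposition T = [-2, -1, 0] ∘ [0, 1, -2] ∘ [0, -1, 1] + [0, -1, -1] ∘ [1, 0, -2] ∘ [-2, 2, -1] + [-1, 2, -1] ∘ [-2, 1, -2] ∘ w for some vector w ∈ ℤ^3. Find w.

w = [0, 1, 0]

Subtract the known terms from T to get the rank-1 residual R = [-1, 2, -1] ∘ [-2, 1, -2] ∘ w, so R[i,j,k] = a[i]·b[j]·w[k]. Pick indices with nonzero a[0]·b[0] = (-1)·(-2) = 2. Only the fibre through (0,0,·) is needed: R[0,0,:] = T[0,0,:] − Σₗ aₗ[0]bₗ[0]cₗ = [0, 2, 0] − (-2)·(0)·[0, -1, 1] − (0)·(1)·[-2, 2, -1] = [0, 2, 0]. Then w[k] = R[0,0,k] / 2 for each k, giving w = [0, 2, 0] / 2 = [0, 1, 0].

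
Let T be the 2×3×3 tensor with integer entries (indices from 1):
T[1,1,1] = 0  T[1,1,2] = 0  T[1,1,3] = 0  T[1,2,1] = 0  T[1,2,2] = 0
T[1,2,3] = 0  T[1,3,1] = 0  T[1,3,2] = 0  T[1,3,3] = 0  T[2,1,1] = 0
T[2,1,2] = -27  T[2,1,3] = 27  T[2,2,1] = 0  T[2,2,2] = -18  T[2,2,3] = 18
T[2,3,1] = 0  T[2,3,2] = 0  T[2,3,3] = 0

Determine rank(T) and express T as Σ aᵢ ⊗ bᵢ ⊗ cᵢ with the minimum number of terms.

Lower bound: T ≠ 0 (e.g. T[2,1,2] = -27), so rank(T) ≥ 1.
Upper bound: the mode-1 fibre T[:,1,2] = [0, -27] gives a = [0, 1] (primitive direction); the mode-2 fibre T[2,:,2] = [-27, -18, 0] gives b = [3, 2, 0]; then c[k] = T[2,1,k] / (a[2]·b[1]) = [0, -27, 27] / 3 = [0, -9, 9].
Expanding [0, 1] ⊗ [3, 2, 0] ⊗ [0, -9, 9] reproduces all 18 entries of T, so T = [0, 1] ⊗ [3, 2, 0] ⊗ [0, -9, 9] and rank(T) ≤ 1.
These bounds meet, so rank(T) = 1.

rank(T) = 1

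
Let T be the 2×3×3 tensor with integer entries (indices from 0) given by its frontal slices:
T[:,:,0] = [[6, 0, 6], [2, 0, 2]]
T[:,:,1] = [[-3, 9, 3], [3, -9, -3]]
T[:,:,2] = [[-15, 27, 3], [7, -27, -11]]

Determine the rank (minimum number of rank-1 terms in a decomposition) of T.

2

Lower bound: in the mode-2 unfolding of T (rows indexed by j, columns by (i,k)) the 2×2 minor on rows j ∈ {0, 1}, columns (i,k) ∈ {(0,0), (0,1)} is det [[6, -3], [0, 9]] = 54 ≠ 0, so that unfolding has rank ≥ 2 and hence rank(T) ≥ 2 (CP rank is at least every unfolding rank, though it can be larger).
Upper bound: with S_k = T[:,:,k], the two rank-1 terms a₁b₁ᵀ, a₂b₂ᵀ are the rank-1 members of the pencil x·S₀ + y·S₁.
The 2×2 minor of x·S₀ + y·S₁ on rows {0,1}, columns {0,1} is −72·xy = (-72)·(y)(x), vanishing at (x:y) = (1:0) and (0:1).
M₁ = S₀ = [[6, 0, 6], [2, 0, 2]] = 2·(3, 1)(1, 0, 1)ᵀ and M₂ = S₁ = [[-3, 9, 3], [3, -9, -3]] = (-3)·(1, -1)(1, -3, -1)ᵀ, so take a₁ = (3, 1), b₁ = (1, 0, 1), a₂ = (1, -1), b₂ = (1, -3, -1).
Each slice is an integer combination of E₁ = a₁b₁ᵀ and E₂ = a₂b₂ᵀ: S₀ = 2·E₁, S₁ = −3·E₂, S₂ = −2·E₁ − 9·E₂; reading off coefficients, c₁ = (2, 0, -2) and c₂ = (0, -3, -9).
Hence T = (3, 1) ⊗ (1, 0, 1) ⊗ (2, 0, -2) + (1, -1) ⊗ (1, -3, -1) ⊗ (0, -3, -9), so rank(T) ≤ 2.
These bounds meet, so rank(T) = 2.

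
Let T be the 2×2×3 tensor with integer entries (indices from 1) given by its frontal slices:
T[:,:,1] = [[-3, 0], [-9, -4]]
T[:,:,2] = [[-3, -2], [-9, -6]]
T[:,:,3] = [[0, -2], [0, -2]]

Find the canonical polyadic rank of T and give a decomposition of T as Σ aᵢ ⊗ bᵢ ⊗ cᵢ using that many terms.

Lower bound: the mode-2 unfolding of T (rows indexed by j, columns by (i,k) = (1,1), (1,2), (1,3), (2,1), (2,2), (2,3)) is [[-3, -3, 0, -9, -9, 0], [0, -2, -2, -4, -6, -2]].
There the 2×2 minor on rows j ∈ {1, 2}, columns (i,k) ∈ {(1,1), (1,2)} is det [[-3, -3], [0, -2]] = 6 ≠ 0, so this unfolding has rank ≥ 2; CP rank is at least every unfolding rank, so rank(T) ≥ 2. (This is only a lower bound: in general the CP rank may exceed every unfolding rank, so we still need to exhibit 2 rank-1 terms summing to T.)
Upper bound — finding two terms. Write S_k = T[:,:,k] for the frontal slices: S₁ = [[-3, 0], [-9, -4]], S₂ = [[-3, -2], [-9, -6]], S₃ = [[0, -2], [0, -2]].
If T = a₁ ⊗ b₁ ⊗ c₁ + a₂ ⊗ b₂ ⊗ c₂ then each S_k = c₁[k]·a₁b₁ᵀ + c₂[k]·a₂b₂ᵀ. S₁ and S₂ are linearly independent, so a₁b₁ᵀ and a₂b₂ᵀ must span the same plane of matrices: they are the rank-1 matrices of the form x·S₁ + y·S₂.
det(x·S₁ + y·S₂) is 12·x² + 12·xy = 12·(x + y)(x), vanishing at (x:y) = (1:-1) and (0:1).
M₁ = S₁ − S₂ = [[0, 2], [0, 2]] = 2·[1, 1][0, 1]ᵀ and M₂ = S₂ = [[-3, -2], [-9, -6]] = −[1, 3][3, 2]ᵀ, so take a₁ = [1, 1], b₁ = [0, 1], a₂ = [1, 3], b₂ = [3, 2].
Each slice is an integer combination of E₁ = a₁b₁ᵀ and E₂ = a₂b₂ᵀ: S₁ = 2·E₁ − E₂, S₂ = −E₂, S₃ = −2·E₁; reading off coefficients, c₁ = [2, 0, -2] and c₂ = [-1, -1, 0].
Hence T = [1, 1] ⊗ [0, 1] ⊗ [2, 0, -2] + [1, 3] ⊗ [3, 2] ⊗ [-1, -1, 0], so rank(T) ≤ 2.
These bounds meet, so rank(T) = 2.
Check entry T[1,1,1] = -3: (1)·(0)·(2) + (1)·(3)·(-1) = -3.

rank(T) = 2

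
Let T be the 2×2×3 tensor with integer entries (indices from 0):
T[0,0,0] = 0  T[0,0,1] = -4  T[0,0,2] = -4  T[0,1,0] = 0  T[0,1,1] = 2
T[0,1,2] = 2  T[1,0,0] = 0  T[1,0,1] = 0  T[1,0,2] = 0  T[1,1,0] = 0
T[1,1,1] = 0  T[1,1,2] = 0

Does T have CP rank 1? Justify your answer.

The mode-1 fibre T[:,0,1] = [-4, 0] gives a = [1, 0] (primitive direction); the mode-2 fibre T[0,:,1] = [-4, 2] gives b = [2, -1]; then c[k] = T[0,0,k] / (a[0]·b[0]) = [0, -4, -4] / 2 = [0, -2, -2].
Expanding [1, 0] ∘ [2, -1] ∘ [0, -2, -2] reproduces all 12 entries of T, so T = [1, 0] ∘ [2, -1] ∘ [0, -2, -2] and rank(T) ≤ 1.
Equivalently every frontal slice T[:,:,k] is c[k] times the rank-1 matrix [1, 0] ∘ [2, -1]. So T has rank 1 (it is nonzero).

Yes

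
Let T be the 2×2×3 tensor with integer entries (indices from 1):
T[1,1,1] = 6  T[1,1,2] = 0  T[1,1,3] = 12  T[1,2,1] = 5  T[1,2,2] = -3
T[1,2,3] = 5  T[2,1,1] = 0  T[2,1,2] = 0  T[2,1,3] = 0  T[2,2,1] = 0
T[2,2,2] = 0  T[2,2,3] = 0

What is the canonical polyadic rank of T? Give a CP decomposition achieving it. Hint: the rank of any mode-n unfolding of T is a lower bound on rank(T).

rank(T) = 2

Lower bound: the mode-3 unfolding of T (rows indexed by k, columns by (i,j) = (1,1), (1,2), (2,1), (2,2)) is [[6, 5, 0, 0], [0, -3, 0, 0], [12, 5, 0, 0]].
There the 2×2 minor on rows k ∈ {1, 2}, columns (i,j) ∈ {(1,1), (1,2)} is det [[6, 5], [0, -3]] = -18 ≠ 0, so this unfolding has rank ≥ 2; CP rank is at least every unfolding rank, so rank(T) ≥ 2. (Unfolding ranks only ever bound the CP rank from below — rank(T) can be strictly larger than all of them — so the matching upper bound has to come from an explicit 2-term decomposition.)
Upper bound — finding two terms. Every mode-1 slice of T is a multiple of one matrix: T[i,:,:] = a[i]·M with a = (1, 0) and M = [[6, 0, 12], [5, -3, 5]] (rows indexed by j, columns by k). So it suffices to write M as a sum of two rank-1 matrices.
Splitting M by its rows (j = 1, 2), M = (1, 0)(6, 0, 12)ᵀ + (0, 1)(5, -3, 5)ᵀ.
Hence T = (1, 0) ⊗ (1, 0) ⊗ (6, 0, 12) + (1, 0) ⊗ (0, 1) ⊗ (5, -3, 5), so rank(T) ≤ 2.
These bounds meet, so rank(T) = 2.
Check entry T[2,1,3] = 0: (0)·(1)·(12) + (0)·(0)·(5) = 0.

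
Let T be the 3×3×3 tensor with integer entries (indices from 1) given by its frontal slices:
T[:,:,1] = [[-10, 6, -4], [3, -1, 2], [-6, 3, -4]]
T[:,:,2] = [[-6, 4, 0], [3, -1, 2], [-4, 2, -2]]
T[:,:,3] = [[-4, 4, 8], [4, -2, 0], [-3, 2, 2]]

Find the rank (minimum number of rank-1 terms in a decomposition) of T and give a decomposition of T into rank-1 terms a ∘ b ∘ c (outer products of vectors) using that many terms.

rank(T) = 3

Lower bound: the mode-1 unfolding of T (rows indexed by i, columns by (j,k) = (1,1), (1,2), (1,3), (2,1), (2,2), (2,3), (3,1), (3,2), (3,3)) is [[-10, -6, -4, 6, 4, 4, -4, 0, 8], [3, 3, 4, -1, -1, -2, 2, 2, 0], [-6, -4, -3, 3, 2, 2, -4, -2, 2]].
There the 3×3 minor on rows i ∈ {1, 2, 3}, columns (j,k) ∈ {(1,1), (1,2), (1,3)} is det [[-10, -6, -4], [3, 3, 4], [-6, -4, -3]] = -4 ≠ 0, so this unfolding has rank ≥ 3; CP rank is at least every unfolding rank, so rank(T) ≥ 3. (Unfolding ranks only ever bound the CP rank from below — rank(T) can be strictly larger than all of them — so the matching upper bound has to come from an explicit 3-term decomposition.)
Upper bound: T is a sum of 3 rank-1 terms, T = [0, 2, -1] ∘ [1, 0, 2] ∘ [1, 1, 1] + [2, -1, 1] ∘ [1, -1, -2] ∘ [-1, -1, -2] + [2, 0, 1] ∘ [2, -1, 2] ∘ [-2, -1, 0] (written with every a and b primitive with positive leading entry and the scale carried by c; CP decompositions are not unique, and this one is verified by expanding entrywise), so rank(T) ≤ 3.
These bounds meet, so rank(T) = 3.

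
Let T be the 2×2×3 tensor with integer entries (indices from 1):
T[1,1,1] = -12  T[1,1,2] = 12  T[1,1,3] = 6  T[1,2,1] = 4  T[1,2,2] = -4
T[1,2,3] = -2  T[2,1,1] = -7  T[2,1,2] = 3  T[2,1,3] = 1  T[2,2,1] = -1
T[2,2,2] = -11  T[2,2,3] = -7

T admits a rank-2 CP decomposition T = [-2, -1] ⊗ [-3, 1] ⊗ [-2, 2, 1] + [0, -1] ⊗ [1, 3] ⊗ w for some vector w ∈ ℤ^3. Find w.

Subtract the known terms from T to get the rank-1 residual R = [0, -1] ⊗ [1, 3] ⊗ w, so R[i,j,k] = a[i]·b[j]·w[k]. Pick indices with nonzero a[2]·b[1] = (-1)·(1) = -1. Only the fibre through (2,1,·) is needed: R[2,1,:] = T[2,1,:] − Σₗ aₗ[2]bₗ[1]cₗ = [-7, 3, 1] − (-1)·(-3)·[-2, 2, 1] = [-1, -3, -2]. Then w[k] = R[2,1,k] / -1 for each k, giving w = [-1, -3, -2] / -1 = [1, 3, 2].

w = [1, 3, 2]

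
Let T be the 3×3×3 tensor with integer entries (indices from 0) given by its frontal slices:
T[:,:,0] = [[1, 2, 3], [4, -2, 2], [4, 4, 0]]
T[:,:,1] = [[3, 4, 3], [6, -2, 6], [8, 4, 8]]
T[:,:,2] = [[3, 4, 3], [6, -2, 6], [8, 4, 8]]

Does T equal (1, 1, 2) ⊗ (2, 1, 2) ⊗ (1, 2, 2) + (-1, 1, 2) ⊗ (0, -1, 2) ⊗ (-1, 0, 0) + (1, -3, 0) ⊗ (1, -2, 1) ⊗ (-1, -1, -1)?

No

Reconstruct entry (1,0,0) from the claimed factors: Σₗ aₗ[1]bₗ[0]cₗ[0] = (1)·(2)·(1) + (1)·(0)·(-1) + (-3)·(1)·(-1) = 5, but T[1,0,0] = 4. The claim is false.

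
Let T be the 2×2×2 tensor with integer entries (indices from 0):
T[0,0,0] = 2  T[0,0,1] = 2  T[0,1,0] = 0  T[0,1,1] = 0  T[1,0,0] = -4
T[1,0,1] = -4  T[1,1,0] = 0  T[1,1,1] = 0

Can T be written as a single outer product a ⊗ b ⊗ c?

If T = a ⊗ b ⊗ c then every fibre of T is a multiple of the corresponding factor, so read the factors off the fibres through the nonzero entry T[0,0,0] = 2.
The mode-1 fibre T[:,0,0] = [2, -4] gives a = [1, -2] (primitive direction); the mode-2 fibre T[0,:,0] = [2, 0] gives b = [1, 0]; then c[k] = T[0,0,k] / (a[0]·b[0]) = [2, 2] / 1 = [2, 2].
Expanding [1, -2] ⊗ [1, 0] ⊗ [2, 2] reproduces all 8 entries of T, so T = [1, -2] ⊗ [1, 0] ⊗ [2, 2] and rank(T) ≤ 1.
Equivalently every frontal slice T[:,:,k] is c[k] times the rank-1 matrix [1, -2] ⊗ [1, 0]. So T has rank 1 (it is nonzero).

Yes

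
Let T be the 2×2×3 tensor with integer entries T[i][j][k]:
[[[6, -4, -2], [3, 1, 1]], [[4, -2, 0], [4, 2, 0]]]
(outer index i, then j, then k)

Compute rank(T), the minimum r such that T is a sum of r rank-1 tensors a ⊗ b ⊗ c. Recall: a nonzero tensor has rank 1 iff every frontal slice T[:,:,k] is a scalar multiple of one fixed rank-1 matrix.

3

Lower bound: the mode-3 unfolding of T (rows indexed by k, columns by (i,j) = (0,0), (0,1), (1,0), (1,1)) is [[6, 3, 4, 4], [-4, 1, -2, 2], [-2, 1, 0, 0]].
There the 3×3 minor on rows k ∈ {0, 1, 2}, columns (i,j) ∈ {(0,0), (0,1), (1,0)} is det [[6, 3, 4], [-4, 1, -2], [-2, 1, 0]] = 16 ≠ 0, so this unfolding has rank ≥ 3; CP rank is at least every unfolding rank, so rank(T) ≥ 3. (Unfolding ranks only ever bound the CP rank from below — rank(T) can be strictly larger than all of them — so the matching upper bound has to come from an explicit 3-term decomposition.)
Upper bound: T is a sum of 3 rank-1 terms, T = [1, 0] ⊗ [2, -1] ⊗ [-1, 0, -1] + [1, 2] ⊗ [0, 1] ⊗ [2, 1, 0] + [2, 1] ⊗ [1, 0] ⊗ [4, -2, 0] (written with every a and b primitive with positive leading entry and the scale carried by c; CP decompositions are not unique, and this one is verified by expanding entrywise), so rank(T) ≤ 3.
These bounds meet, so rank(T) = 3.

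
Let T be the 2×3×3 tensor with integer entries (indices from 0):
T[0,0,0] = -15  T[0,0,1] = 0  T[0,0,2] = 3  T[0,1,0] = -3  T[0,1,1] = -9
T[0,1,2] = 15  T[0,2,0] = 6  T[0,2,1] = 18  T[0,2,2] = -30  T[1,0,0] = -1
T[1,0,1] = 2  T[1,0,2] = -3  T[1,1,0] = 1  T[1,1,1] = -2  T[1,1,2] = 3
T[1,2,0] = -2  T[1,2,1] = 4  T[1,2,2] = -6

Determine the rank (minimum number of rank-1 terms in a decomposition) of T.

Lower bound: in the mode-1 unfolding of T (rows indexed by i, columns by (j,k)) the 2×2 minor on rows i ∈ {0, 1}, columns (j,k) ∈ {(0,0), (0,1)} is det [[-15, 0], [-1, 2]] = -30 ≠ 0, so that unfolding has rank ≥ 2 and hence rank(T) ≥ 2 (CP rank is at least every unfolding rank, though it can be larger).
Upper bound: with S_k = T[:,:,k], the two rank-1 terms a₁b₁ᵀ, a₂b₂ᵀ are the rank-1 members of the pencil x·S₀ + y·S₁.
The 2×2 minor of x·S₀ + y·S₁ on rows {0,1}, columns {0,1} is −18·x² + 27·xy + 18·y² = (-9)·(x − 2·y)(2·x + y), vanishing at (x:y) = (2:1) and (1:-2).
M₁ = 2·S₀ + S₁ = [[-30, -15, 30], [0, 0, 0]] = (-15)·(1, 0)(2, 1, -2)ᵀ and M₂ = S₀ − 2·S₁ = [[-15, 15, -30], [-5, 5, -10]] = (-5)·(3, 1)(1, -1, 2)ᵀ, so take a₁ = (1, 0), b₁ = (2, 1, -2), a₂ = (3, 1), b₂ = (1, -1, 2).
Each slice is an integer combination of E₁ = a₁b₁ᵀ and E₂ = a₂b₂ᵀ: S₀ = −6·E₁ − E₂, S₁ = −3·E₁ + 2·E₂, S₂ = 6·E₁ − 3·E₂; reading off coefficients, c₁ = (-6, -3, 6) and c₂ = (-1, 2, -3).
Hence T = (1, 0) ⊗ (2, 1, -2) ⊗ (-6, -3, 6) + (3, 1) ⊗ (1, -1, 2) ⊗ (-1, 2, -3), so rank(T) ≤ 2.
These bounds meet, so rank(T) = 2.

2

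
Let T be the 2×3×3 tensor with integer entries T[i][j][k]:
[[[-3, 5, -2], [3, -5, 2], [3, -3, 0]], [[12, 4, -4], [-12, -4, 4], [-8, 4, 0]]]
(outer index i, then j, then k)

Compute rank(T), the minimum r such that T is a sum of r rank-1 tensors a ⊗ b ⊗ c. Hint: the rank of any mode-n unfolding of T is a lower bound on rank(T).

3

Lower bound: in the mode-3 unfolding of T (rows indexed by k, columns by (i,j)) the 3×3 minor on rows k ∈ {0, 1, 2}, columns (i,j) ∈ {(0,0), (0,2), (1,0)} is det [[-3, 3, 12], [5, -3, 4], [-2, 0, -4]] = -72 ≠ 0, so that unfolding has rank ≥ 3 and hence rank(T) ≥ 3 (CP rank is at least every unfolding rank, though it can be larger).
Upper bound: T is a sum of 3 rank-1 terms, T = (1, -2) ⊗ (1, -1, -1) ⊗ (-4, 2, 0) + (1, 0) ⊗ (1, -1, 1) ⊗ (-1, -1, 0) + (1, 2) ⊗ (1, -1, 0) ⊗ (2, 4, -2) (written with every a and b primitive with positive leading entry and the scale carried by c; CP decompositions are not unique, and this one is verified by expanding entrywise), so rank(T) ≤ 3.
These bounds meet, so rank(T) = 3.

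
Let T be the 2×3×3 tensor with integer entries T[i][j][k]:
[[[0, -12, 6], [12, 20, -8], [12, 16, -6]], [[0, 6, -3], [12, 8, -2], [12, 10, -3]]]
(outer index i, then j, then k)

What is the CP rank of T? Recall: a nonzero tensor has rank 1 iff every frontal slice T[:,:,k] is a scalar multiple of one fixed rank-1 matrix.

Lower bound: in the mode-2 unfolding of T (rows indexed by j, columns by (i,k)) the 2×2 minor on rows j ∈ {0, 1}, columns (i,k) ∈ {(0,0), (0,1)} is det [[0, -12], [12, 20]] = 144 ≠ 0, so that unfolding has rank ≥ 2 and hence rank(T) ≥ 2 (CP rank is at least every unfolding rank, though it can be larger).
Upper bound: with S_k = T[:,:,k], the two rank-1 terms a₁b₁ᵀ, a₂b₂ᵀ are the rank-1 members of the pencil x·S₀ + y·S₁.
The 2×2 minor of x·S₀ + y·S₁ on rows {0,1}, columns {0,1} is −216·xy − 216·y² = (-216)·(y)(x + y), vanishing at (x:y) = (1:0) and (1:-1).
M₁ = S₀ = [[0, 12, 12], [0, 12, 12]] = 12·[1, 1][0, 1, 1]ᵀ and M₂ = S₀ − S₁ = [[12, -8, -4], [-6, 4, 2]] = 2·[2, -1][3, -2, -1]ᵀ, so take a₁ = [1, 1], b₁ = [0, 1, 1], a₂ = [2, -1], b₂ = [3, -2, -1].
Each slice is an integer combination of E₁ = a₁b₁ᵀ and E₂ = a₂b₂ᵀ: S₀ = 12·E₁, S₁ = 12·E₁ − 2·E₂, S₂ = −4·E₁ + E₂; reading off coefficients, c₁ = [12, 12, -4] and c₂ = [0, -2, 1].
Hence T = [1, 1] ∘ [0, 1, 1] ∘ [12, 12, -4] + [2, -1] ∘ [3, -2, -1] ∘ [0, -2, 1], so rank(T) ≤ 2.
These bounds meet, so rank(T) = 2.

2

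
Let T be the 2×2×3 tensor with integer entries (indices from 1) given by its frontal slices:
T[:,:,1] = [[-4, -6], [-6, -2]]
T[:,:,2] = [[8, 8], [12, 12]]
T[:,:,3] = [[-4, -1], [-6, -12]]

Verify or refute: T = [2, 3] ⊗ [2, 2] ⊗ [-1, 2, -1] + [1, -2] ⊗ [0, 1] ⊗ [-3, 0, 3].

Reconstruct entry (1,2,1) from the claimed factors: Σₗ aₗ[1]bₗ[2]cₗ[1] = (2)·(2)·(-1) + (1)·(1)·(-3) = -7, but T[1,2,1] = -6. The claim is false.

No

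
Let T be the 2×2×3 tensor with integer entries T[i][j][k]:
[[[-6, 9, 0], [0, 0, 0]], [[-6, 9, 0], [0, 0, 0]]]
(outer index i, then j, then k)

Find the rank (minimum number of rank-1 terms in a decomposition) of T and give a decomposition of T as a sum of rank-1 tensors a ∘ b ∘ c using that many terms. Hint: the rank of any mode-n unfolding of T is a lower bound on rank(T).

Lower bound: T ≠ 0 (e.g. T[0,0,0] = -6), so rank(T) ≥ 1.
Upper bound: if T = a ∘ b ∘ c then every fibre of T is a multiple of the corresponding factor, so read the factors off the fibres through the nonzero entry T[0,0,0] = -6.
The mode-1 fibre T[:,0,0] = [-6, -6] gives a = (1, 1) (primitive direction); the mode-2 fibre T[0,:,0] = [-6, 0] gives b = (1, 0); then c[k] = T[0,0,k] / (a[0]·b[0]) = [-6, 9, 0] / 1 = (-6, 9, 0).
Expanding (1, 1) ∘ (1, 0) ∘ (-6, 9, 0) reproduces all 12 entries of T, so T = (1, 1) ∘ (1, 0) ∘ (-6, 9, 0) and rank(T) ≤ 1.
These bounds meet, so rank(T) = 1.

rank(T) = 1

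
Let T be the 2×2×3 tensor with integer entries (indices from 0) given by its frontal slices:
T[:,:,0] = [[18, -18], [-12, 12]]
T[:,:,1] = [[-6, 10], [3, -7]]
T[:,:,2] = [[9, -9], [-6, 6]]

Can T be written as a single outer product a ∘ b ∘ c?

No

The mode-1 unfolding of T (rows indexed by i, columns by (j,k) = (0,0), (0,1), (0,2), (1,0), (1,1), (1,2)) is [[18, -6, 9, -18, 10, -9], [-12, 3, -6, 12, -7, 6]].
There the 2×2 minor on rows i ∈ {0, 1}, columns (j,k) ∈ {(0,0), (0,1)} is det [[18, -6], [-12, 3]] = -18 ≠ 0, so this unfolding has rank ≥ 2; CP rank is at least every unfolding rank, so rank(T) ≥ 2.
In particular rank(T) ≥ 2 > 1, so T is not rank-1.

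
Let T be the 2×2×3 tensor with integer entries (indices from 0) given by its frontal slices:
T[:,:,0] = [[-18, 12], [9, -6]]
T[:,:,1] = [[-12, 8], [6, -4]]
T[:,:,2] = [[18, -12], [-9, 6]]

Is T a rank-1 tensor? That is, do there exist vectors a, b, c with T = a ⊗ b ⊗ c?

If T = a ⊗ b ⊗ c then every fibre of T is a multiple of the corresponding factor, so read the factors off the fibres through the nonzero entry T[0,0,0] = -18.
The mode-1 fibre T[:,0,0] = [-18, 9] gives a = [2, -1] (primitive direction); the mode-2 fibre T[0,:,0] = [-18, 12] gives b = [3, -2]; then c[k] = T[0,0,k] / (a[0]·b[0]) = [-18, -12, 18] / 6 = [-3, -2, 3].
Expanding [2, -1] ⊗ [3, -2] ⊗ [-3, -2, 3] reproduces all 12 entries of T, so T = [2, -1] ⊗ [3, -2] ⊗ [-3, -2, 3] and rank(T) ≤ 1.
Equivalently every frontal slice T[:,:,k] is c[k] times the rank-1 matrix [2, -1] ⊗ [3, -2]. So T has rank 1 (it is nonzero).

Yes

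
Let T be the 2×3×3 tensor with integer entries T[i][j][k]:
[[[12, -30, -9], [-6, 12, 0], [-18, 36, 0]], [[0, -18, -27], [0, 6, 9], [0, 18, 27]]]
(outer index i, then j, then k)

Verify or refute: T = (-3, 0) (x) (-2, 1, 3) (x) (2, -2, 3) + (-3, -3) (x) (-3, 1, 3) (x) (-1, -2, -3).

No

Reconstruct entry (0,0,0) from the claimed factors: Σₗ aₗ[0]bₗ[0]cₗ[0] = (-3)·(-2)·(2) + (-3)·(-3)·(-1) = 3, but T[0,0,0] = 12. The claim is false.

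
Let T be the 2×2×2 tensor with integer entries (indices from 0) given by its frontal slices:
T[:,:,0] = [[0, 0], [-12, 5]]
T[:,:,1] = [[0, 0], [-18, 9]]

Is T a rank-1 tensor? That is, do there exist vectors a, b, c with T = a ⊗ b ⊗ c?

No

The mode-2 unfolding of T (rows indexed by j, columns by (i,k) = (0,0), (0,1), (1,0), (1,1)) is [[0, 0, -12, -18], [0, 0, 5, 9]].
There the 2×2 minor on rows j ∈ {0, 1}, columns (i,k) ∈ {(1,0), (1,1)} is det [[-12, -18], [5, 9]] = -18 ≠ 0, so this unfolding has rank ≥ 2; CP rank is at least every unfolding rank, so rank(T) ≥ 2.
In particular rank(T) ≥ 2 > 1, so T is not rank-1.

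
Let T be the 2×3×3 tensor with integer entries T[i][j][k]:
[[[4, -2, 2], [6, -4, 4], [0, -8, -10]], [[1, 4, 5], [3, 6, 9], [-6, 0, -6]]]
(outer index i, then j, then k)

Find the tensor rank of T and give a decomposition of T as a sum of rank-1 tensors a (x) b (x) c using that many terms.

Lower bound: in the mode-2 unfolding of T (rows indexed by j, columns by (i,k)) the 3×3 minor on rows j ∈ {0, 1, 2}, columns (i,k) ∈ {(0,0), (0,1), (0,2)} is det [[4, -2, 2], [6, -4, 4], [0, -8, -10]] = 72 ≠ 0, so that unfolding has rank ≥ 3 and hence rank(T) ≥ 3 (CP rank is at least every unfolding rank, though it can be larger).
Upper bound: T is a sum of 3 rank-1 terms, T = (1, 0) (x) (0, 1, -1) (x) (0, -4, -2) + (1, 1) (x) (1, 2, -2) (x) (2, 2, 4) + (2, -1) (x) (1, 1, 2) (x) (1, -2, -1) (written with every a and b primitive with positive leading entry and the scale carried by c; CP decompositions are not unique, and this one is verified by expanding entrywise), so rank(T) ≤ 3.
These bounds meet, so rank(T) = 3.

rank(T) = 3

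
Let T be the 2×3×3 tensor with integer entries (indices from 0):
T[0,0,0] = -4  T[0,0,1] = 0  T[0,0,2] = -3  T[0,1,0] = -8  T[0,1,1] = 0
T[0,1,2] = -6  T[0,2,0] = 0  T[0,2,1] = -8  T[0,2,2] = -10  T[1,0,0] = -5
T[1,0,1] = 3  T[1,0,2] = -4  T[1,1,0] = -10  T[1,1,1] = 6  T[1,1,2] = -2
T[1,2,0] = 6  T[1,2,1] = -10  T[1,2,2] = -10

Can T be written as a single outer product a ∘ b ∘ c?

The mode-3 unfolding of T (rows indexed by k, columns by (i,j) = (0,0), (0,1), (0,2), (1,0), (1,1), (1,2)) is [[-4, -8, 0, -5, -10, 6], [0, 0, -8, 3, 6, -10], [-3, -6, -10, -4, -2, -10]].
There the 3×3 minor on rows k ∈ {0, 1, 2}, columns (i,j) ∈ {(0,0), (0,2), (1,0)} is det [[-4, 0, -5], [0, -8, 3], [-3, -10, -4]] = -128 ≠ 0, so this unfolding has rank ≥ 3; CP rank is at least every unfolding rank, so rank(T) ≥ 3.
In particular rank(T) ≥ 3 > 1, so T is not rank-1.

No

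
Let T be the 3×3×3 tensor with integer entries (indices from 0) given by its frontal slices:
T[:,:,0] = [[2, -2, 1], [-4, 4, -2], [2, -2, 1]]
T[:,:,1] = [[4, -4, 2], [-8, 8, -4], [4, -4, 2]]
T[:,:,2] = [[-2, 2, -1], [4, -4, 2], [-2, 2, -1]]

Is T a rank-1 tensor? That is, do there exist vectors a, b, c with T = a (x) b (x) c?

Yes

If T = a (x) b (x) c then every fibre of T is a multiple of the corresponding factor, so read the factors off the fibres through the nonzero entry T[0,0,0] = 2.
The mode-1 fibre T[:,0,0] = [2, -4, 2] gives a = [1, -2, 1] (primitive direction); the mode-2 fibre T[0,:,0] = [2, -2, 1] gives b = [2, -2, 1]; then c[k] = T[0,0,k] / (a[0]·b[0]) = [2, 4, -2] / 2 = [1, 2, -1].
Expanding [1, -2, 1] (x) [2, -2, 1] (x) [1, 2, -1] reproduces all 27 entries of T, so T = [1, -2, 1] (x) [2, -2, 1] (x) [1, 2, -1] and rank(T) ≤ 1.
Equivalently every frontal slice T[:,:,k] is c[k] times the rank-1 matrix [1, -2, 1] (x) [2, -2, 1]. So T has rank 1 (it is nonzero).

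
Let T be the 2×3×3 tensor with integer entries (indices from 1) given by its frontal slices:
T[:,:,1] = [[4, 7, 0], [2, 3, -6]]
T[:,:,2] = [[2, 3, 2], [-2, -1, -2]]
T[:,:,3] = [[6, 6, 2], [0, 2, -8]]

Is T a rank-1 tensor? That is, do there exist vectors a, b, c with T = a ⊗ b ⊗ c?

No

The mode-2 unfolding of T (rows indexed by j, columns by (i,k) = (1,1), (1,2), (1,3), (2,1), (2,2), (2,3)) is [[4, 2, 6, 2, -2, 0], [7, 3, 6, 3, -1, 2], [0, 2, 2, -6, -2, -8]].
There the 3×3 minor on rows j ∈ {1, 2, 3}, columns (i,k) ∈ {(1,1), (1,2), (1,3)} is det [[4, 2, 6], [7, 3, 6], [0, 2, 2]] = 32 ≠ 0, so this unfolding has rank ≥ 3; CP rank is at least every unfolding rank, so rank(T) ≥ 3.
In particular rank(T) ≥ 3 > 1, so T is not rank-1.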